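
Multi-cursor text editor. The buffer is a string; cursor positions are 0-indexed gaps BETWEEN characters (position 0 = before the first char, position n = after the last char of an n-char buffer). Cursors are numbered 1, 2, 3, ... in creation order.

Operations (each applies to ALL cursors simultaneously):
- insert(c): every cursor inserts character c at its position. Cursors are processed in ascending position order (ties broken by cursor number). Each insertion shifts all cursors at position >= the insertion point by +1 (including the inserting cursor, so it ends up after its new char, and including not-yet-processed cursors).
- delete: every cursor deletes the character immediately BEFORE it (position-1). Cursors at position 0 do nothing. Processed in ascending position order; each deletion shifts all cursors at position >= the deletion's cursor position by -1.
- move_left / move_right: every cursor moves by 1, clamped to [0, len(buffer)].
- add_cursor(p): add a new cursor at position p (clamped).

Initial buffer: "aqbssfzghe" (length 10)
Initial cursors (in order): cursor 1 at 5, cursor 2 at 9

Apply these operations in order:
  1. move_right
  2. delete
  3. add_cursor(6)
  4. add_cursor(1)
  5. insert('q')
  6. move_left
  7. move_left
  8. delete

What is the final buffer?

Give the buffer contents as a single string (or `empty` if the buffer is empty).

Answer: aqqbszqhq

Derivation:
After op 1 (move_right): buffer="aqbssfzghe" (len 10), cursors c1@6 c2@10, authorship ..........
After op 2 (delete): buffer="aqbsszgh" (len 8), cursors c1@5 c2@8, authorship ........
After op 3 (add_cursor(6)): buffer="aqbsszgh" (len 8), cursors c1@5 c3@6 c2@8, authorship ........
After op 4 (add_cursor(1)): buffer="aqbsszgh" (len 8), cursors c4@1 c1@5 c3@6 c2@8, authorship ........
After op 5 (insert('q')): buffer="aqqbssqzqghq" (len 12), cursors c4@2 c1@7 c3@9 c2@12, authorship .4....1.3..2
After op 6 (move_left): buffer="aqqbssqzqghq" (len 12), cursors c4@1 c1@6 c3@8 c2@11, authorship .4....1.3..2
After op 7 (move_left): buffer="aqqbssqzqghq" (len 12), cursors c4@0 c1@5 c3@7 c2@10, authorship .4....1.3..2
After op 8 (delete): buffer="aqqbszqhq" (len 9), cursors c4@0 c1@4 c3@5 c2@7, authorship .4....3.2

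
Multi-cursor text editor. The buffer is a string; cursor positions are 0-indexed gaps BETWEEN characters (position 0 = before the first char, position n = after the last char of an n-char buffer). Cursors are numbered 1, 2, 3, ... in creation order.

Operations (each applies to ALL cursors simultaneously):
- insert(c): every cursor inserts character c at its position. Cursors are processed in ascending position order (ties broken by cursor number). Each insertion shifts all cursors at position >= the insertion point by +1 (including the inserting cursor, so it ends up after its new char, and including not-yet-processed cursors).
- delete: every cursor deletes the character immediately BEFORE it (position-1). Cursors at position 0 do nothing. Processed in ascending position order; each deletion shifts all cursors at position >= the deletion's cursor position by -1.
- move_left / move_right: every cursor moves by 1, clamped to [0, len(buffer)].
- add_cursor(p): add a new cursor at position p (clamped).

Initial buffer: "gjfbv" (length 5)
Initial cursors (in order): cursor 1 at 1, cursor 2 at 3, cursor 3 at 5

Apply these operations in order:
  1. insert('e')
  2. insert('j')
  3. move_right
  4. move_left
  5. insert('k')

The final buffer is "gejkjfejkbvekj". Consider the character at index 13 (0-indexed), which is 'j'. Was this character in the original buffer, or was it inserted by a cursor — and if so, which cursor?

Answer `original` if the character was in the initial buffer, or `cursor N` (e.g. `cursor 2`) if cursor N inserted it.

After op 1 (insert('e')): buffer="gejfebve" (len 8), cursors c1@2 c2@5 c3@8, authorship .1..2..3
After op 2 (insert('j')): buffer="gejjfejbvej" (len 11), cursors c1@3 c2@7 c3@11, authorship .11..22..33
After op 3 (move_right): buffer="gejjfejbvej" (len 11), cursors c1@4 c2@8 c3@11, authorship .11..22..33
After op 4 (move_left): buffer="gejjfejbvej" (len 11), cursors c1@3 c2@7 c3@10, authorship .11..22..33
After op 5 (insert('k')): buffer="gejkjfejkbvekj" (len 14), cursors c1@4 c2@9 c3@13, authorship .111..222..333
Authorship (.=original, N=cursor N): . 1 1 1 . . 2 2 2 . . 3 3 3
Index 13: author = 3

Answer: cursor 3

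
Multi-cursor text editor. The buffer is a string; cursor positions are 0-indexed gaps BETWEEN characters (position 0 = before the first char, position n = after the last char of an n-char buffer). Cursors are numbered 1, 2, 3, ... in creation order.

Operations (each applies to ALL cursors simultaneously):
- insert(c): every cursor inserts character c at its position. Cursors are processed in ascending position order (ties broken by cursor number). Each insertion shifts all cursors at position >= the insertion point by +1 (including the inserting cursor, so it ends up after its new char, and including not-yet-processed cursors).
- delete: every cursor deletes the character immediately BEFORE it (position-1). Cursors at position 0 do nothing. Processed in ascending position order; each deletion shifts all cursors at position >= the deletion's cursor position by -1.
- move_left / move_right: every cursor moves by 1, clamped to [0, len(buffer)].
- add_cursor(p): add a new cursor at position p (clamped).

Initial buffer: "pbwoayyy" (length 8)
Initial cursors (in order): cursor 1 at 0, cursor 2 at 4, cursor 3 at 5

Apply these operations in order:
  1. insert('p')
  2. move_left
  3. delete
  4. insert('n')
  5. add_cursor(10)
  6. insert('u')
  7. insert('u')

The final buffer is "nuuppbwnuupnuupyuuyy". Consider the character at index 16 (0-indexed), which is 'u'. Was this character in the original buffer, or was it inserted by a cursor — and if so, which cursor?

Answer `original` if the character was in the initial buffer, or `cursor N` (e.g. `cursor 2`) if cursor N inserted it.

Answer: cursor 4

Derivation:
After op 1 (insert('p')): buffer="ppbwopapyyy" (len 11), cursors c1@1 c2@6 c3@8, authorship 1....2.3...
After op 2 (move_left): buffer="ppbwopapyyy" (len 11), cursors c1@0 c2@5 c3@7, authorship 1....2.3...
After op 3 (delete): buffer="ppbwppyyy" (len 9), cursors c1@0 c2@4 c3@5, authorship 1...23...
After op 4 (insert('n')): buffer="nppbwnpnpyyy" (len 12), cursors c1@1 c2@6 c3@8, authorship 11...2233...
After op 5 (add_cursor(10)): buffer="nppbwnpnpyyy" (len 12), cursors c1@1 c2@6 c3@8 c4@10, authorship 11...2233...
After op 6 (insert('u')): buffer="nuppbwnupnupyuyy" (len 16), cursors c1@2 c2@8 c3@11 c4@14, authorship 111...222333.4..
After op 7 (insert('u')): buffer="nuuppbwnuupnuupyuuyy" (len 20), cursors c1@3 c2@10 c3@14 c4@18, authorship 1111...22223333.44..
Authorship (.=original, N=cursor N): 1 1 1 1 . . . 2 2 2 2 3 3 3 3 . 4 4 . .
Index 16: author = 4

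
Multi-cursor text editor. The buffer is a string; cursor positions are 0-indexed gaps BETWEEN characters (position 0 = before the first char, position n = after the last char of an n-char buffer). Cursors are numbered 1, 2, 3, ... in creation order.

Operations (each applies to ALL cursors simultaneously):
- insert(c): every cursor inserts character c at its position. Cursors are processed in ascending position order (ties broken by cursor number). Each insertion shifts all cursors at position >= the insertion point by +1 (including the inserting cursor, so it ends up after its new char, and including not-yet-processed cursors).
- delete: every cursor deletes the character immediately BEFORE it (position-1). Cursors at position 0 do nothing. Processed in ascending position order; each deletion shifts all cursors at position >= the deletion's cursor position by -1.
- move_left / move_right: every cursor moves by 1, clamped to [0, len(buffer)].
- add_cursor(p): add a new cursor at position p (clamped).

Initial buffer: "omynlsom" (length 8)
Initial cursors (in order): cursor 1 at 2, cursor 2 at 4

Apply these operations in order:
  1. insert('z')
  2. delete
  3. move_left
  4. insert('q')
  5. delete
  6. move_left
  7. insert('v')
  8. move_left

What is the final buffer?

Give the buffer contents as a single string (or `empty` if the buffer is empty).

After op 1 (insert('z')): buffer="omzynzlsom" (len 10), cursors c1@3 c2@6, authorship ..1..2....
After op 2 (delete): buffer="omynlsom" (len 8), cursors c1@2 c2@4, authorship ........
After op 3 (move_left): buffer="omynlsom" (len 8), cursors c1@1 c2@3, authorship ........
After op 4 (insert('q')): buffer="oqmyqnlsom" (len 10), cursors c1@2 c2@5, authorship .1..2.....
After op 5 (delete): buffer="omynlsom" (len 8), cursors c1@1 c2@3, authorship ........
After op 6 (move_left): buffer="omynlsom" (len 8), cursors c1@0 c2@2, authorship ........
After op 7 (insert('v')): buffer="vomvynlsom" (len 10), cursors c1@1 c2@4, authorship 1..2......
After op 8 (move_left): buffer="vomvynlsom" (len 10), cursors c1@0 c2@3, authorship 1..2......

Answer: vomvynlsom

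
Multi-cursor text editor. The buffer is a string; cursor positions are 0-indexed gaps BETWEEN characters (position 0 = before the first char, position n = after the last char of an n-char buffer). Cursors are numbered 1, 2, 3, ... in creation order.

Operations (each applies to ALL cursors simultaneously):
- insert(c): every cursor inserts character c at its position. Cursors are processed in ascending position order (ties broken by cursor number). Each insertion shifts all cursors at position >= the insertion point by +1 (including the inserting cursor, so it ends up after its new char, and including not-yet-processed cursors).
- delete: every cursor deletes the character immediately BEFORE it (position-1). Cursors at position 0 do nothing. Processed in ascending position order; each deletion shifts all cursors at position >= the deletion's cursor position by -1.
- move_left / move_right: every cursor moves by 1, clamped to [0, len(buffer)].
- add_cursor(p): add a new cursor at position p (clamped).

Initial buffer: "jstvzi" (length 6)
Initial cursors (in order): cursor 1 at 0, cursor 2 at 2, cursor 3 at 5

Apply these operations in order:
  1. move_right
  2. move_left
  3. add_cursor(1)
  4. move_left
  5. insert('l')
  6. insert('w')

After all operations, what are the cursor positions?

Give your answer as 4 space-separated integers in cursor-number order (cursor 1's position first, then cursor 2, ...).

After op 1 (move_right): buffer="jstvzi" (len 6), cursors c1@1 c2@3 c3@6, authorship ......
After op 2 (move_left): buffer="jstvzi" (len 6), cursors c1@0 c2@2 c3@5, authorship ......
After op 3 (add_cursor(1)): buffer="jstvzi" (len 6), cursors c1@0 c4@1 c2@2 c3@5, authorship ......
After op 4 (move_left): buffer="jstvzi" (len 6), cursors c1@0 c4@0 c2@1 c3@4, authorship ......
After op 5 (insert('l')): buffer="lljlstvlzi" (len 10), cursors c1@2 c4@2 c2@4 c3@8, authorship 14.2...3..
After op 6 (insert('w')): buffer="llwwjlwstvlwzi" (len 14), cursors c1@4 c4@4 c2@7 c3@12, authorship 1414.22...33..

Answer: 4 7 12 4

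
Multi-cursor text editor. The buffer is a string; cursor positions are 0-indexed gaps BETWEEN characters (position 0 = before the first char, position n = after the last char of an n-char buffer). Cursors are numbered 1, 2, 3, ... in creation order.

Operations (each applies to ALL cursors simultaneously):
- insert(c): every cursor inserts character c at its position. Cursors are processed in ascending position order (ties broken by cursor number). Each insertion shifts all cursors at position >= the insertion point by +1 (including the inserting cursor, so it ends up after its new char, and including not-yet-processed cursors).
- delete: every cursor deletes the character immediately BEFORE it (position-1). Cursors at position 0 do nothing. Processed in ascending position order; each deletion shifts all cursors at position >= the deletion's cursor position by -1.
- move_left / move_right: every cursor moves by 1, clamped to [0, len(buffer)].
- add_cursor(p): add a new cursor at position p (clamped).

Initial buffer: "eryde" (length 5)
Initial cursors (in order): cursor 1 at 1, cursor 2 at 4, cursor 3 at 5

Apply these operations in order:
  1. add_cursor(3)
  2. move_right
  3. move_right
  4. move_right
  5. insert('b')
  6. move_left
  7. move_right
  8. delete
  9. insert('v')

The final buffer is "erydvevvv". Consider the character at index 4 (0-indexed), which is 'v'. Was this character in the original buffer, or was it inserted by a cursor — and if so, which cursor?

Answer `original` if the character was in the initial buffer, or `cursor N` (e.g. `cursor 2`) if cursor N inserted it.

After op 1 (add_cursor(3)): buffer="eryde" (len 5), cursors c1@1 c4@3 c2@4 c3@5, authorship .....
After op 2 (move_right): buffer="eryde" (len 5), cursors c1@2 c4@4 c2@5 c3@5, authorship .....
After op 3 (move_right): buffer="eryde" (len 5), cursors c1@3 c2@5 c3@5 c4@5, authorship .....
After op 4 (move_right): buffer="eryde" (len 5), cursors c1@4 c2@5 c3@5 c4@5, authorship .....
After op 5 (insert('b')): buffer="erydbebbb" (len 9), cursors c1@5 c2@9 c3@9 c4@9, authorship ....1.234
After op 6 (move_left): buffer="erydbebbb" (len 9), cursors c1@4 c2@8 c3@8 c4@8, authorship ....1.234
After op 7 (move_right): buffer="erydbebbb" (len 9), cursors c1@5 c2@9 c3@9 c4@9, authorship ....1.234
After op 8 (delete): buffer="eryde" (len 5), cursors c1@4 c2@5 c3@5 c4@5, authorship .....
After op 9 (insert('v')): buffer="erydvevvv" (len 9), cursors c1@5 c2@9 c3@9 c4@9, authorship ....1.234
Authorship (.=original, N=cursor N): . . . . 1 . 2 3 4
Index 4: author = 1

Answer: cursor 1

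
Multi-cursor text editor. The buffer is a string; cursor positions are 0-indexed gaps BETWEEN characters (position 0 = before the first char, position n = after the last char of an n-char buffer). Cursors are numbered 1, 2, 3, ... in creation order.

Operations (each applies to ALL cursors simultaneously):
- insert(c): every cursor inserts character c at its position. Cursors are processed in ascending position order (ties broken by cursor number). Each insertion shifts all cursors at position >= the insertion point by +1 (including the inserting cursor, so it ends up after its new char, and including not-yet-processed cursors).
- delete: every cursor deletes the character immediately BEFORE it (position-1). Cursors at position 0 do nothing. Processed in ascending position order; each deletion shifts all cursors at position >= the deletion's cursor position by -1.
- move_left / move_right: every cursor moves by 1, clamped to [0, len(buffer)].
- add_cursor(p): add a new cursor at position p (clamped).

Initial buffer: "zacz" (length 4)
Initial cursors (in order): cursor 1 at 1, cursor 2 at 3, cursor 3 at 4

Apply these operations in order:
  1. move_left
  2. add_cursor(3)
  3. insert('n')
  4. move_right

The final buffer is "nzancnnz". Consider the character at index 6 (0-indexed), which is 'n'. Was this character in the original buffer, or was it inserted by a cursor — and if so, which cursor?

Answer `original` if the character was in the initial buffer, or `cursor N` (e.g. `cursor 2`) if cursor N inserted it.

Answer: cursor 4

Derivation:
After op 1 (move_left): buffer="zacz" (len 4), cursors c1@0 c2@2 c3@3, authorship ....
After op 2 (add_cursor(3)): buffer="zacz" (len 4), cursors c1@0 c2@2 c3@3 c4@3, authorship ....
After op 3 (insert('n')): buffer="nzancnnz" (len 8), cursors c1@1 c2@4 c3@7 c4@7, authorship 1..2.34.
After op 4 (move_right): buffer="nzancnnz" (len 8), cursors c1@2 c2@5 c3@8 c4@8, authorship 1..2.34.
Authorship (.=original, N=cursor N): 1 . . 2 . 3 4 .
Index 6: author = 4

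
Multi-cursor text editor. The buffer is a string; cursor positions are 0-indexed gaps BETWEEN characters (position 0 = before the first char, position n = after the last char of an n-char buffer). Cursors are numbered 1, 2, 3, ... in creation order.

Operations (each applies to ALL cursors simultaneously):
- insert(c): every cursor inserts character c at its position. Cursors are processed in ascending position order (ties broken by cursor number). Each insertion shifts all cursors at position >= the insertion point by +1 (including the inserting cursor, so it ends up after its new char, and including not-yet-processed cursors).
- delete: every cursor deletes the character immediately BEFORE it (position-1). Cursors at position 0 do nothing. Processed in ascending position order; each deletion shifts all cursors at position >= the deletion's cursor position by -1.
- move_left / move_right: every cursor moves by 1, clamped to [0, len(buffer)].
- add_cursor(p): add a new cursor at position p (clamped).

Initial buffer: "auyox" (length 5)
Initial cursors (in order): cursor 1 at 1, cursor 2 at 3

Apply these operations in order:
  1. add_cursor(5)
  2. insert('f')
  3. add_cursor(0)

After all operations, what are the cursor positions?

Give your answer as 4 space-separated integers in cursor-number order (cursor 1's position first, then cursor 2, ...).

After op 1 (add_cursor(5)): buffer="auyox" (len 5), cursors c1@1 c2@3 c3@5, authorship .....
After op 2 (insert('f')): buffer="afuyfoxf" (len 8), cursors c1@2 c2@5 c3@8, authorship .1..2..3
After op 3 (add_cursor(0)): buffer="afuyfoxf" (len 8), cursors c4@0 c1@2 c2@5 c3@8, authorship .1..2..3

Answer: 2 5 8 0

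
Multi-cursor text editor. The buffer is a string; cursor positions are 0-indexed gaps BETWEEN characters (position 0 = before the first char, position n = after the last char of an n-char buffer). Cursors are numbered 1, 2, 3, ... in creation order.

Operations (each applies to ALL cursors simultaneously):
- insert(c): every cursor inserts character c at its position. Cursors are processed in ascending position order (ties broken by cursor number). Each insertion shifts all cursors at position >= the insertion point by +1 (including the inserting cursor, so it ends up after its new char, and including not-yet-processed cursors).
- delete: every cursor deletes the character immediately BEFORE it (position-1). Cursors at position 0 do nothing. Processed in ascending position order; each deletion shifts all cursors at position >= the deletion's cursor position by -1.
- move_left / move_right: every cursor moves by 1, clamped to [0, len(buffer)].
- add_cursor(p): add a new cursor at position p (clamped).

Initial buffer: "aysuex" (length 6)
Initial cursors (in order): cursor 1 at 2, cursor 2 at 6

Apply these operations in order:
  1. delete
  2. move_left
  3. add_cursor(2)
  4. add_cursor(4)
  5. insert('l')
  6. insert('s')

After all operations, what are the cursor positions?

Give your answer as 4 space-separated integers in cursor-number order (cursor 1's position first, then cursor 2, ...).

After op 1 (delete): buffer="asue" (len 4), cursors c1@1 c2@4, authorship ....
After op 2 (move_left): buffer="asue" (len 4), cursors c1@0 c2@3, authorship ....
After op 3 (add_cursor(2)): buffer="asue" (len 4), cursors c1@0 c3@2 c2@3, authorship ....
After op 4 (add_cursor(4)): buffer="asue" (len 4), cursors c1@0 c3@2 c2@3 c4@4, authorship ....
After op 5 (insert('l')): buffer="laslulel" (len 8), cursors c1@1 c3@4 c2@6 c4@8, authorship 1..3.2.4
After op 6 (insert('s')): buffer="lsaslsulsels" (len 12), cursors c1@2 c3@6 c2@9 c4@12, authorship 11..33.22.44

Answer: 2 9 6 12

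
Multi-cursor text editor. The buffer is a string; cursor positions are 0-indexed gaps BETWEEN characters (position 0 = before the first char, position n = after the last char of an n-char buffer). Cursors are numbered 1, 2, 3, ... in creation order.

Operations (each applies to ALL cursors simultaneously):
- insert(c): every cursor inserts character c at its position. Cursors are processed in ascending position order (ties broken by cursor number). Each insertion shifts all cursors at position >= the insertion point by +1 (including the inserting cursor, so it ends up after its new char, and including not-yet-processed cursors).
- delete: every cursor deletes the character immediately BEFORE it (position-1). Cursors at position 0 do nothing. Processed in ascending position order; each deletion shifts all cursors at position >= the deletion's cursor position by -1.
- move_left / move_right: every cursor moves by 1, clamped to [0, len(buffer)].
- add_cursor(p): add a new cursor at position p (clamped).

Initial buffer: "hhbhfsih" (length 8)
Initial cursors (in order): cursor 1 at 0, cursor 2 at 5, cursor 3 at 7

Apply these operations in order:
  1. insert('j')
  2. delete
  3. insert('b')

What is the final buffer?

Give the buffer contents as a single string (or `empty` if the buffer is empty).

After op 1 (insert('j')): buffer="jhhbhfjsijh" (len 11), cursors c1@1 c2@7 c3@10, authorship 1.....2..3.
After op 2 (delete): buffer="hhbhfsih" (len 8), cursors c1@0 c2@5 c3@7, authorship ........
After op 3 (insert('b')): buffer="bhhbhfbsibh" (len 11), cursors c1@1 c2@7 c3@10, authorship 1.....2..3.

Answer: bhhbhfbsibh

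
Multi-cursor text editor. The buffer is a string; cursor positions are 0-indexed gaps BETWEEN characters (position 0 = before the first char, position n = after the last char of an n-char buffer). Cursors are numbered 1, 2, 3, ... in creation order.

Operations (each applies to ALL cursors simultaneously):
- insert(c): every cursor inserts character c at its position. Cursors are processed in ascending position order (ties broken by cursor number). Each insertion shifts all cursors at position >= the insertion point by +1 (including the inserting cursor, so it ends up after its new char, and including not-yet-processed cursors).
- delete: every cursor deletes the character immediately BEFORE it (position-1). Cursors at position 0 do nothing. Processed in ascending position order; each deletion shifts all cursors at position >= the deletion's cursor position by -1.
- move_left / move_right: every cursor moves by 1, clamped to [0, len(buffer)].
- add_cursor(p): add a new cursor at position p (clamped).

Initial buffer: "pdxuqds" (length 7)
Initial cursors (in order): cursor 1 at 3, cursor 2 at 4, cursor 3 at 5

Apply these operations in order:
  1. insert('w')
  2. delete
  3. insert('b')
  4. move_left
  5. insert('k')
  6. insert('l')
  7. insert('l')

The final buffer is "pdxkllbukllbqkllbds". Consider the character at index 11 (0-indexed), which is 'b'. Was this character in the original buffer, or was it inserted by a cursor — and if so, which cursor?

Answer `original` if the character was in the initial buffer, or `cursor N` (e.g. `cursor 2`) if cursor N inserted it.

After op 1 (insert('w')): buffer="pdxwuwqwds" (len 10), cursors c1@4 c2@6 c3@8, authorship ...1.2.3..
After op 2 (delete): buffer="pdxuqds" (len 7), cursors c1@3 c2@4 c3@5, authorship .......
After op 3 (insert('b')): buffer="pdxbubqbds" (len 10), cursors c1@4 c2@6 c3@8, authorship ...1.2.3..
After op 4 (move_left): buffer="pdxbubqbds" (len 10), cursors c1@3 c2@5 c3@7, authorship ...1.2.3..
After op 5 (insert('k')): buffer="pdxkbukbqkbds" (len 13), cursors c1@4 c2@7 c3@10, authorship ...11.22.33..
After op 6 (insert('l')): buffer="pdxklbuklbqklbds" (len 16), cursors c1@5 c2@9 c3@13, authorship ...111.222.333..
After op 7 (insert('l')): buffer="pdxkllbukllbqkllbds" (len 19), cursors c1@6 c2@11 c3@16, authorship ...1111.2222.3333..
Authorship (.=original, N=cursor N): . . . 1 1 1 1 . 2 2 2 2 . 3 3 3 3 . .
Index 11: author = 2

Answer: cursor 2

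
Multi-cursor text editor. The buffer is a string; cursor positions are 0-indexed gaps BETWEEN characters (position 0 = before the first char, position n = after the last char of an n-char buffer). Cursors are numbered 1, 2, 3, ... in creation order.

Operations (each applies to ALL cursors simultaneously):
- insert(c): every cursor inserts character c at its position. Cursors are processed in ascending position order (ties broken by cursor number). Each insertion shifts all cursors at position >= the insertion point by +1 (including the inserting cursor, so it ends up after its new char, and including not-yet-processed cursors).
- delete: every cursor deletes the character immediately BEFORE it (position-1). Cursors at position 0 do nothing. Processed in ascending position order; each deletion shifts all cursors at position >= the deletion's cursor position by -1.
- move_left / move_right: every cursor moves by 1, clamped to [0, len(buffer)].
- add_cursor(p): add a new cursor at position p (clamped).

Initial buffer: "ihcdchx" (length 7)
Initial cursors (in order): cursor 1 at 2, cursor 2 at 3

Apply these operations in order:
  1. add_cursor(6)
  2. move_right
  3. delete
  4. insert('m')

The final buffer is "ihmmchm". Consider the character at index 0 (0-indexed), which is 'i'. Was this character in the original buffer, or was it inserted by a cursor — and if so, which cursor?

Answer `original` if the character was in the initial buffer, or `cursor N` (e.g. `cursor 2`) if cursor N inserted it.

Answer: original

Derivation:
After op 1 (add_cursor(6)): buffer="ihcdchx" (len 7), cursors c1@2 c2@3 c3@6, authorship .......
After op 2 (move_right): buffer="ihcdchx" (len 7), cursors c1@3 c2@4 c3@7, authorship .......
After op 3 (delete): buffer="ihch" (len 4), cursors c1@2 c2@2 c3@4, authorship ....
After op 4 (insert('m')): buffer="ihmmchm" (len 7), cursors c1@4 c2@4 c3@7, authorship ..12..3
Authorship (.=original, N=cursor N): . . 1 2 . . 3
Index 0: author = original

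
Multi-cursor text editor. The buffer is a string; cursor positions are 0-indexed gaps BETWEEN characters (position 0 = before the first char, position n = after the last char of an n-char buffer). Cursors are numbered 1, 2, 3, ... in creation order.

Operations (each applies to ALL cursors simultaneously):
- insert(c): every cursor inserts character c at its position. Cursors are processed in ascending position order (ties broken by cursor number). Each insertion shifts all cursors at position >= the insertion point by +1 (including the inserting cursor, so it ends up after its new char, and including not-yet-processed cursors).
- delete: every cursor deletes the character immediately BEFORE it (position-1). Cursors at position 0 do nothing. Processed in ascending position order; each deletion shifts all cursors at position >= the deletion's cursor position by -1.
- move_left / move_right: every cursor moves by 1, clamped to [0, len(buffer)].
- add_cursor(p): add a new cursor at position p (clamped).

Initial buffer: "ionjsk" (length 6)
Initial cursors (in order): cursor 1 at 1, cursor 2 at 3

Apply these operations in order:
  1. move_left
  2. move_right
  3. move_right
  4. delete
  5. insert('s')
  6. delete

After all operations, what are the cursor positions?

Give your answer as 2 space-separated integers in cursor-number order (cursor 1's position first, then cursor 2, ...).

After op 1 (move_left): buffer="ionjsk" (len 6), cursors c1@0 c2@2, authorship ......
After op 2 (move_right): buffer="ionjsk" (len 6), cursors c1@1 c2@3, authorship ......
After op 3 (move_right): buffer="ionjsk" (len 6), cursors c1@2 c2@4, authorship ......
After op 4 (delete): buffer="insk" (len 4), cursors c1@1 c2@2, authorship ....
After op 5 (insert('s')): buffer="isnssk" (len 6), cursors c1@2 c2@4, authorship .1.2..
After op 6 (delete): buffer="insk" (len 4), cursors c1@1 c2@2, authorship ....

Answer: 1 2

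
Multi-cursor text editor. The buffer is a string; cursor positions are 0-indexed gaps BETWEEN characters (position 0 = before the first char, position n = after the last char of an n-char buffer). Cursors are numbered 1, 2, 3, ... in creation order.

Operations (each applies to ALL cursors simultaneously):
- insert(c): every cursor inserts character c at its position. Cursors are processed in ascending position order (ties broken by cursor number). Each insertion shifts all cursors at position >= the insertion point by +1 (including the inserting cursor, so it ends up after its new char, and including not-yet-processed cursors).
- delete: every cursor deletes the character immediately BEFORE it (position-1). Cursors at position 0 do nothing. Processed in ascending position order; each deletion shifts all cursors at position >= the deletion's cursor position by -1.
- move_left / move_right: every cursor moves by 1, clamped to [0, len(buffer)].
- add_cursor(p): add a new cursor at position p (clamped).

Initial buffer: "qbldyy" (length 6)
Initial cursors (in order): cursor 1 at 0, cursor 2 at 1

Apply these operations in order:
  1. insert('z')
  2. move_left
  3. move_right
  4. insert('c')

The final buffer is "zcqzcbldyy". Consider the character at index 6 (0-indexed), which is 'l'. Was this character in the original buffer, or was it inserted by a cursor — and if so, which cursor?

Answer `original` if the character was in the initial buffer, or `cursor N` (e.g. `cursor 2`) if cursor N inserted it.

After op 1 (insert('z')): buffer="zqzbldyy" (len 8), cursors c1@1 c2@3, authorship 1.2.....
After op 2 (move_left): buffer="zqzbldyy" (len 8), cursors c1@0 c2@2, authorship 1.2.....
After op 3 (move_right): buffer="zqzbldyy" (len 8), cursors c1@1 c2@3, authorship 1.2.....
After op 4 (insert('c')): buffer="zcqzcbldyy" (len 10), cursors c1@2 c2@5, authorship 11.22.....
Authorship (.=original, N=cursor N): 1 1 . 2 2 . . . . .
Index 6: author = original

Answer: original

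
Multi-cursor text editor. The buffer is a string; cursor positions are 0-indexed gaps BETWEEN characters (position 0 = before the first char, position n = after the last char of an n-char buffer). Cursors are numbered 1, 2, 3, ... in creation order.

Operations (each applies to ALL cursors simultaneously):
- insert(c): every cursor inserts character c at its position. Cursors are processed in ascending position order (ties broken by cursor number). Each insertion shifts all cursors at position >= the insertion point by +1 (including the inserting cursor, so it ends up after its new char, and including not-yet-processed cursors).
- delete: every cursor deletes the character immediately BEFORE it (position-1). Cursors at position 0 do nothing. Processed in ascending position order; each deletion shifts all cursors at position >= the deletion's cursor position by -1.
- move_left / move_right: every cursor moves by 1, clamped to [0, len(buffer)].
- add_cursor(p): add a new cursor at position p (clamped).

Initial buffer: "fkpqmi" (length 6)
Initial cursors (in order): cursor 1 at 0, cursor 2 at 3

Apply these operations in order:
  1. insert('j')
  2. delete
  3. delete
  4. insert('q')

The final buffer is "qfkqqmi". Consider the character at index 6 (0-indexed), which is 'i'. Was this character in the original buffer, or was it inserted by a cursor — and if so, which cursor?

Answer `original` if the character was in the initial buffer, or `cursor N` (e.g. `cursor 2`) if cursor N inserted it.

After op 1 (insert('j')): buffer="jfkpjqmi" (len 8), cursors c1@1 c2@5, authorship 1...2...
After op 2 (delete): buffer="fkpqmi" (len 6), cursors c1@0 c2@3, authorship ......
After op 3 (delete): buffer="fkqmi" (len 5), cursors c1@0 c2@2, authorship .....
After op 4 (insert('q')): buffer="qfkqqmi" (len 7), cursors c1@1 c2@4, authorship 1..2...
Authorship (.=original, N=cursor N): 1 . . 2 . . .
Index 6: author = original

Answer: original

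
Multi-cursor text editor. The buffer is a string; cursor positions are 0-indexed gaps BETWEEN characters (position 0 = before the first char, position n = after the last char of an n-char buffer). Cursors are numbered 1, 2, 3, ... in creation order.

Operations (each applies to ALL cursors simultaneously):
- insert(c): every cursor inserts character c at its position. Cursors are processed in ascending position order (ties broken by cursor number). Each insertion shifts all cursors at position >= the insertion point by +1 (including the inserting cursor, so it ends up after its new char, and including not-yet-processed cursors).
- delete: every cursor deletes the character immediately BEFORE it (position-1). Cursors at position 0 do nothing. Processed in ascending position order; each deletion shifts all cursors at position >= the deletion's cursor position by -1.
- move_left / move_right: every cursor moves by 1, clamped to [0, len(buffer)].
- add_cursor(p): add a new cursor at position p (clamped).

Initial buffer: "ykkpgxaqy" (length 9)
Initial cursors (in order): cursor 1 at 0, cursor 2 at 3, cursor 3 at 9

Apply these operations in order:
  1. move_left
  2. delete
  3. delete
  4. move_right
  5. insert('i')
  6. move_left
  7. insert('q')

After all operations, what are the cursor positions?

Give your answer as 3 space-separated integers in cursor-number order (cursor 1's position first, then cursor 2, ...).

Answer: 4 4 10

Derivation:
After op 1 (move_left): buffer="ykkpgxaqy" (len 9), cursors c1@0 c2@2 c3@8, authorship .........
After op 2 (delete): buffer="ykpgxay" (len 7), cursors c1@0 c2@1 c3@6, authorship .......
After op 3 (delete): buffer="kpgxy" (len 5), cursors c1@0 c2@0 c3@4, authorship .....
After op 4 (move_right): buffer="kpgxy" (len 5), cursors c1@1 c2@1 c3@5, authorship .....
After op 5 (insert('i')): buffer="kiipgxyi" (len 8), cursors c1@3 c2@3 c3@8, authorship .12....3
After op 6 (move_left): buffer="kiipgxyi" (len 8), cursors c1@2 c2@2 c3@7, authorship .12....3
After op 7 (insert('q')): buffer="kiqqipgxyqi" (len 11), cursors c1@4 c2@4 c3@10, authorship .1122....33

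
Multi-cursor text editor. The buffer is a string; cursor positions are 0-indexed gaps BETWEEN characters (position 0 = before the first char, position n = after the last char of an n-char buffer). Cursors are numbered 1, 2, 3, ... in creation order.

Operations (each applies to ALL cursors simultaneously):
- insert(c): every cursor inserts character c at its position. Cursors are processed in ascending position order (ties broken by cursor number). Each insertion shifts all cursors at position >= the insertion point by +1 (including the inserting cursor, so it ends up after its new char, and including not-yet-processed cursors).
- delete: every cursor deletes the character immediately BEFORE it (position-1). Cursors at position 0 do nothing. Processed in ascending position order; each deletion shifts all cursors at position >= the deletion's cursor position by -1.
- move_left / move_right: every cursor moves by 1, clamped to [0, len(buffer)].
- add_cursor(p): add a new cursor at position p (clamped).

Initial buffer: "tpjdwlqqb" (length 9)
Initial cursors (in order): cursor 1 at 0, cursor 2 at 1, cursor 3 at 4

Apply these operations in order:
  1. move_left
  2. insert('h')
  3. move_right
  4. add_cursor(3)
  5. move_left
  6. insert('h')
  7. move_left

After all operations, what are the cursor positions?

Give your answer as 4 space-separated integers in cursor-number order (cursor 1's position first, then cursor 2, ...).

After op 1 (move_left): buffer="tpjdwlqqb" (len 9), cursors c1@0 c2@0 c3@3, authorship .........
After op 2 (insert('h')): buffer="hhtpjhdwlqqb" (len 12), cursors c1@2 c2@2 c3@6, authorship 12...3......
After op 3 (move_right): buffer="hhtpjhdwlqqb" (len 12), cursors c1@3 c2@3 c3@7, authorship 12...3......
After op 4 (add_cursor(3)): buffer="hhtpjhdwlqqb" (len 12), cursors c1@3 c2@3 c4@3 c3@7, authorship 12...3......
After op 5 (move_left): buffer="hhtpjhdwlqqb" (len 12), cursors c1@2 c2@2 c4@2 c3@6, authorship 12...3......
After op 6 (insert('h')): buffer="hhhhhtpjhhdwlqqb" (len 16), cursors c1@5 c2@5 c4@5 c3@10, authorship 12124...33......
After op 7 (move_left): buffer="hhhhhtpjhhdwlqqb" (len 16), cursors c1@4 c2@4 c4@4 c3@9, authorship 12124...33......

Answer: 4 4 9 4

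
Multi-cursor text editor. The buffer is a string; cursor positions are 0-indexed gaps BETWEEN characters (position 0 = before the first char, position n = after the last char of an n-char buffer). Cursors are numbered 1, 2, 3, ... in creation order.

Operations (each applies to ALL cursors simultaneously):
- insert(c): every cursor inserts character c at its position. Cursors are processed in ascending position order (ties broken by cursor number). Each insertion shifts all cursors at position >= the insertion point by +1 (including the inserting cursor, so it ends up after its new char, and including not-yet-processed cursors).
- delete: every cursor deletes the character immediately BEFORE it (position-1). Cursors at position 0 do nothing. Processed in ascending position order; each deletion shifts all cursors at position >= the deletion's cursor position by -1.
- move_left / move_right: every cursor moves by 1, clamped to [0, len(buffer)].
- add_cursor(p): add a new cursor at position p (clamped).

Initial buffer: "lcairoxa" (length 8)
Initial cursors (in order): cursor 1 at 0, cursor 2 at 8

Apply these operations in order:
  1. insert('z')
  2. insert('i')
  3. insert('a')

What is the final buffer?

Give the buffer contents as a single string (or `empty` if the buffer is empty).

Answer: zialcairoxazia

Derivation:
After op 1 (insert('z')): buffer="zlcairoxaz" (len 10), cursors c1@1 c2@10, authorship 1........2
After op 2 (insert('i')): buffer="zilcairoxazi" (len 12), cursors c1@2 c2@12, authorship 11........22
After op 3 (insert('a')): buffer="zialcairoxazia" (len 14), cursors c1@3 c2@14, authorship 111........222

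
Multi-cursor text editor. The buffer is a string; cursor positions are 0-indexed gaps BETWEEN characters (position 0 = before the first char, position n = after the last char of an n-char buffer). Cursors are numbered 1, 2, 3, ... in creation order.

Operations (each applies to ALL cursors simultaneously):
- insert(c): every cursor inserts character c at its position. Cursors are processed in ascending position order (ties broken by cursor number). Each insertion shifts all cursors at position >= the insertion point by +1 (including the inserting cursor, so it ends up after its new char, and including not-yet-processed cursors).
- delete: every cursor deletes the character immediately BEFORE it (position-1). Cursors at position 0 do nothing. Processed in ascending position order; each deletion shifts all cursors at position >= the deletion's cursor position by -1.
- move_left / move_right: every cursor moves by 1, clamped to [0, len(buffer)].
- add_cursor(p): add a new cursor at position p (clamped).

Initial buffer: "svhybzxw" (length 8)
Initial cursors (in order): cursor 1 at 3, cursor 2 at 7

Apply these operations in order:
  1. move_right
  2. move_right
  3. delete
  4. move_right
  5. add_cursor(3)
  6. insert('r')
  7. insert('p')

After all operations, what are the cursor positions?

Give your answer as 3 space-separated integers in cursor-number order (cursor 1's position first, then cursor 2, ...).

After op 1 (move_right): buffer="svhybzxw" (len 8), cursors c1@4 c2@8, authorship ........
After op 2 (move_right): buffer="svhybzxw" (len 8), cursors c1@5 c2@8, authorship ........
After op 3 (delete): buffer="svhyzx" (len 6), cursors c1@4 c2@6, authorship ......
After op 4 (move_right): buffer="svhyzx" (len 6), cursors c1@5 c2@6, authorship ......
After op 5 (add_cursor(3)): buffer="svhyzx" (len 6), cursors c3@3 c1@5 c2@6, authorship ......
After op 6 (insert('r')): buffer="svhryzrxr" (len 9), cursors c3@4 c1@7 c2@9, authorship ...3..1.2
After op 7 (insert('p')): buffer="svhrpyzrpxrp" (len 12), cursors c3@5 c1@9 c2@12, authorship ...33..11.22

Answer: 9 12 5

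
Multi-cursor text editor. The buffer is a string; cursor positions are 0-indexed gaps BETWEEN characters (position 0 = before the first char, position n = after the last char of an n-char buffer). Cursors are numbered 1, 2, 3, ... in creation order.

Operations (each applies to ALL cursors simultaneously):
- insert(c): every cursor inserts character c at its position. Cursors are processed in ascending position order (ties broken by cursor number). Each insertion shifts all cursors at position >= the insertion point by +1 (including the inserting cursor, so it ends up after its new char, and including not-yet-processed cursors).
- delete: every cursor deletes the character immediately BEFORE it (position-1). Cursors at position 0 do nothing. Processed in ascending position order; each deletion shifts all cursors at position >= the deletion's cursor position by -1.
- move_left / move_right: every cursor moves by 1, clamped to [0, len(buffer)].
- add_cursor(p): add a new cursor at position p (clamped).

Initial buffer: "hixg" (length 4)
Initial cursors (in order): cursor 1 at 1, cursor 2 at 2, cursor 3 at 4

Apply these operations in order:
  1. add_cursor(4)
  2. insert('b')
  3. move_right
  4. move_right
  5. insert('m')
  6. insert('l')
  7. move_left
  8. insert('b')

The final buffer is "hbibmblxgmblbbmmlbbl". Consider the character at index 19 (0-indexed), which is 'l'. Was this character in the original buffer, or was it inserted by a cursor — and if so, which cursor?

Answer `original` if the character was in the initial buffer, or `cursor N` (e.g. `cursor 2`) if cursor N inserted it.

After op 1 (add_cursor(4)): buffer="hixg" (len 4), cursors c1@1 c2@2 c3@4 c4@4, authorship ....
After op 2 (insert('b')): buffer="hbibxgbb" (len 8), cursors c1@2 c2@4 c3@8 c4@8, authorship .1.2..34
After op 3 (move_right): buffer="hbibxgbb" (len 8), cursors c1@3 c2@5 c3@8 c4@8, authorship .1.2..34
After op 4 (move_right): buffer="hbibxgbb" (len 8), cursors c1@4 c2@6 c3@8 c4@8, authorship .1.2..34
After op 5 (insert('m')): buffer="hbibmxgmbbmm" (len 12), cursors c1@5 c2@8 c3@12 c4@12, authorship .1.21..23434
After op 6 (insert('l')): buffer="hbibmlxgmlbbmmll" (len 16), cursors c1@6 c2@10 c3@16 c4@16, authorship .1.211..22343434
After op 7 (move_left): buffer="hbibmlxgmlbbmmll" (len 16), cursors c1@5 c2@9 c3@15 c4@15, authorship .1.211..22343434
After op 8 (insert('b')): buffer="hbibmblxgmblbbmmlbbl" (len 20), cursors c1@6 c2@11 c3@19 c4@19, authorship .1.2111..22234343344
Authorship (.=original, N=cursor N): . 1 . 2 1 1 1 . . 2 2 2 3 4 3 4 3 3 4 4
Index 19: author = 4

Answer: cursor 4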